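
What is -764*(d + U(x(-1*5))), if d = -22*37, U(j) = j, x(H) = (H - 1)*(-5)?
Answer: 598976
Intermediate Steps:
x(H) = 5 - 5*H (x(H) = (-1 + H)*(-5) = 5 - 5*H)
d = -814
-764*(d + U(x(-1*5))) = -764*(-814 + (5 - (-5)*5)) = -764*(-814 + (5 - 5*(-5))) = -764*(-814 + (5 + 25)) = -764*(-814 + 30) = -764*(-784) = 598976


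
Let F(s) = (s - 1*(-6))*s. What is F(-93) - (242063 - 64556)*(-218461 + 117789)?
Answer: 17869992795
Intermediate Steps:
F(s) = s*(6 + s) (F(s) = (s + 6)*s = (6 + s)*s = s*(6 + s))
F(-93) - (242063 - 64556)*(-218461 + 117789) = -93*(6 - 93) - (242063 - 64556)*(-218461 + 117789) = -93*(-87) - 177507*(-100672) = 8091 - 1*(-17869984704) = 8091 + 17869984704 = 17869992795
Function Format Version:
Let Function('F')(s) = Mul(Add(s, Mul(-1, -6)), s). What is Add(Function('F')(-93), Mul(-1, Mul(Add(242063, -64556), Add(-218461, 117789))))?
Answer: 17869992795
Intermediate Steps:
Function('F')(s) = Mul(s, Add(6, s)) (Function('F')(s) = Mul(Add(s, 6), s) = Mul(Add(6, s), s) = Mul(s, Add(6, s)))
Add(Function('F')(-93), Mul(-1, Mul(Add(242063, -64556), Add(-218461, 117789)))) = Add(Mul(-93, Add(6, -93)), Mul(-1, Mul(Add(242063, -64556), Add(-218461, 117789)))) = Add(Mul(-93, -87), Mul(-1, Mul(177507, -100672))) = Add(8091, Mul(-1, -17869984704)) = Add(8091, 17869984704) = 17869992795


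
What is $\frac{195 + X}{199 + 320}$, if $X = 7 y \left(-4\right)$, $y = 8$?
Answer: $- \frac{29}{519} \approx -0.055877$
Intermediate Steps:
$X = -224$ ($X = 7 \cdot 8 \left(-4\right) = 56 \left(-4\right) = -224$)
$\frac{195 + X}{199 + 320} = \frac{195 - 224}{199 + 320} = - \frac{29}{519}$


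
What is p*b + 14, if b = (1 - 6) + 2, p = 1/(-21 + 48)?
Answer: 125/9 ≈ 13.889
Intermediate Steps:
p = 1/27 ≈ 0.037037
b = -3 (b = -5 + 2 = -3)
p*b + 14 = (1/27)*(-3) + 14 = -⅑ + 14 = 125/9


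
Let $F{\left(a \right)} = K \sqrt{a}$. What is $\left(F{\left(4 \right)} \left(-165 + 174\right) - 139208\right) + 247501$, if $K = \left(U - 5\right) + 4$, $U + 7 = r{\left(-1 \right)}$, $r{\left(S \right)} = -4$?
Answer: $108077$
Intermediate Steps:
$U = -11$ ($U = -7 - 4 = -11$)
$K = -12$ ($K = \left(-11 - 5\right) + 4 = -16 + 4 = -12$)
$F{\left(a \right)} = - 12 \sqrt{a}$
$\left(F{\left(4 \right)} \left(-165 + 174\right) - 139208\right) + 247501 = \left(- 12 \sqrt{4} \left(-165 + 174\right) - 139208\right) + 247501 = \left(\left(-12\right) 2 \cdot 9 - 139208\right) + 247501 = \left(\left(-24\right) 9 - 139208\right) + 247501 = \left(-216 - 139208\right) + 247501 = -139424 + 247501 = 108077$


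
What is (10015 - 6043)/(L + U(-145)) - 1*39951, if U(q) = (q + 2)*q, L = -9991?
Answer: -107307393/2686 ≈ -39951.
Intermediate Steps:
U(q) = q*(2 + q) (U(q) = (2 + q)*q = q*(2 + q))
(10015 - 6043)/(L + U(-145)) - 1*39951 = (10015 - 6043)/(-9991 - 145*(2 - 145)) - 1*39951 = 3972/(-9991 - 145*(-143)) - 39951 = 3972/(-9991 + 20735) - 39951 = 3972/10744 - 39951 = 3972*(1/10744) - 39951 = 993/2686 - 39951 = -107307393/2686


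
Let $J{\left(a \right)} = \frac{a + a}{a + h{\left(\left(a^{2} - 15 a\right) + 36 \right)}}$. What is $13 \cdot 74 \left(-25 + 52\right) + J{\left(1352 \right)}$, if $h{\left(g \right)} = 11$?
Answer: $\frac{35405266}{1363} \approx 25976.0$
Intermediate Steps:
$J{\left(a \right)} = \frac{2 a}{11 + a}$ ($J{\left(a \right)} = \frac{a + a}{a + 11} = \frac{2 a}{11 + a}$)
$13 \cdot 74 \left(-25 + 52\right) + J{\left(1352 \right)} = 13 \cdot 74 \left(-25 + 52\right) + 2 \cdot 1352 \frac{1}{11 + 1352} = 962 \cdot 27 + 2 \cdot 1352 \cdot \frac{1}{1363} = 25974 + 2 \cdot 1352 \cdot \frac{1}{1363} = 25974 + \frac{2704}{1363} = \frac{35405266}{1363}$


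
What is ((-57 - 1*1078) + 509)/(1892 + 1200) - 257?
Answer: -397635/1546 ≈ -257.20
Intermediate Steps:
((-57 - 1*1078) + 509)/(1892 + 1200) - 257 = ((-57 - 1078) + 509)/3092 - 257 = (-1135 + 509)*(1/3092) - 257 = -626*1/3092 - 257 = -313/1546 - 257 = -397635/1546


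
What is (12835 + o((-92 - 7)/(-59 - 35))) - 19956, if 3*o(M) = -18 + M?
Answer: -669905/94 ≈ -7126.6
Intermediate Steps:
o(M) = -6 + M/3 (o(M) = (-18 + M)/3 = -6 + M/3)
(12835 + o((-92 - 7)/(-59 - 35))) - 19956 = (12835 + (-6 + ((-92 - 7)/(-59 - 35))/3)) - 19956 = (12835 + (-6 + (-99/(-94))/3)) - 19956 = (12835 + (-6 + (-99*(-1/94))/3)) - 19956 = (12835 + (-6 + (1/3)*(99/94))) - 19956 = (12835 + (-6 + 33/94)) - 19956 = (12835 - 531/94) - 19956 = 1205959/94 - 19956 = -669905/94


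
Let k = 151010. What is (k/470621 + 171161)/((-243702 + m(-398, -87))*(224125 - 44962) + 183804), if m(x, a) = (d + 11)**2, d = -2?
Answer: -2065438769/526705573322441 ≈ -3.9214e-6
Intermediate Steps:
m(x, a) = 81 (m(x, a) = (-2 + 11)**2 = 9**2 = 81)
(k/470621 + 171161)/((-243702 + m(-398, -87))*(224125 - 44962) + 183804) = (151010/470621 + 171161)/((-243702 + 81)*(224125 - 44962) + 183804) = (151010*(1/470621) + 171161)/(-243621*179163 + 183804) = (151010/470621 + 171161)/(-43647869223 + 183804) = (80552111991/470621)/(-43647685419) = (80552111991/470621)*(-1/43647685419) = -2065438769/526705573322441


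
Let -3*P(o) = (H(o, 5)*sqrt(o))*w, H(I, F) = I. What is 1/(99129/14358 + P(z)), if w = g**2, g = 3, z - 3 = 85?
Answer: -158143798/140485835665559 - 12094260288*sqrt(22)/140485835665559 ≈ -0.00040492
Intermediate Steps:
z = 88 (z = 3 + 85 = 88)
w = 9 (w = 3**2 = 9)
P(o) = -3*o**(3/2) (P(o) = -o*sqrt(o)*9/3 = -o**(3/2)*9/3 = -3*o**(3/2))
1/(99129/14358 + P(z)) = 1/(99129/14358 - 528*sqrt(22)) = 1/(99129*(1/14358) - 528*sqrt(22)) = 1/(33043/4786 - 528*sqrt(22))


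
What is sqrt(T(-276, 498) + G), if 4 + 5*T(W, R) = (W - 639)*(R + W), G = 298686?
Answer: 2*sqrt(1612870)/5 ≈ 508.00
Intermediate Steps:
T(W, R) = -4/5 + (-639 + W)*(R + W)/5 (T(W, R) = -4/5 + ((W - 639)*(R + W))/5 = -4/5 + ((-639 + W)*(R + W))/5 = -4/5 + (-639 + W)*(R + W)/5)
sqrt(T(-276, 498) + G) = sqrt((-4/5 - 639/5*498 - 639/5*(-276) + (1/5)*(-276)**2 + (1/5)*498*(-276)) + 298686) = sqrt((-4/5 - 318222/5 + 176364/5 + (1/5)*76176 - 137448/5) + 298686) = sqrt((-4/5 - 318222/5 + 176364/5 + 76176/5 - 137448/5) + 298686) = sqrt(-203134/5 + 298686) = sqrt(1290296/5) = 2*sqrt(1612870)/5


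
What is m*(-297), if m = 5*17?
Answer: -25245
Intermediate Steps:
m = 85
m*(-297) = 85*(-297) = -25245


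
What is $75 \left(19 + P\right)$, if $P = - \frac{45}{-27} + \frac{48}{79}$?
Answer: $\frac{126050}{79} \approx 1595.6$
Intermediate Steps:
$P = \frac{539}{237}$ ($P = \left(-45\right) \left(- \frac{1}{27}\right) + 48 \cdot \frac{1}{79} = \frac{5}{3} + \frac{48}{79} = \frac{539}{237} \approx 2.2743$)
$75 \left(19 + P\right) = 75 \left(19 + \frac{539}{237}\right) = 75 \cdot \frac{5042}{237} = \frac{126050}{79}$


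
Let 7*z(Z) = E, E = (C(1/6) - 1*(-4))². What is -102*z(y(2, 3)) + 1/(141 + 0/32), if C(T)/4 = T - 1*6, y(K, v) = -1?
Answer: -5375665/987 ≈ -5446.5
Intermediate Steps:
C(T) = -24 + 4*T (C(T) = 4*(T - 1*6) = 4*(T - 6) = 4*(-6 + T) = -24 + 4*T)
E = 3364/9 (E = ((-24 + 4/6) - 1*(-4))² = ((-24 + 4*(⅙)) + 4)² = ((-24 + ⅔) + 4)² = (-70/3 + 4)² = (-58/3)² = 3364/9 ≈ 373.78)
z(Z) = 3364/63 (z(Z) = (⅐)*(3364/9) = 3364/63)
-102*z(y(2, 3)) + 1/(141 + 0/32) = -102*3364/63 + 1/(141 + 0/32) = -114376/21 + 1/(141 + 0*(1/32)) = -114376/21 + 1/(141 + 0) = -114376/21 + 1/141 = -5375665/987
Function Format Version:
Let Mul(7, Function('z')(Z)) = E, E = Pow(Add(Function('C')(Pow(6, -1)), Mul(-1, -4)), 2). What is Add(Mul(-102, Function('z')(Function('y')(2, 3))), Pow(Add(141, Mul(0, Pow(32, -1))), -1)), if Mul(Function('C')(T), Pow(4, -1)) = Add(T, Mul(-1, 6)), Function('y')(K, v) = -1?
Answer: Rational(-5375665, 987) ≈ -5446.5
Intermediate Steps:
Function('C')(T) = Add(-24, Mul(4, T)) (Function('C')(T) = Mul(4, Add(T, Mul(-1, 6))) = Mul(4, Add(T, -6)) = Mul(4, Add(-6, T)) = Add(-24, Mul(4, T)))
E = Rational(3364, 9) (E = Pow(Add(Add(-24, Mul(4, Pow(6, -1))), Mul(-1, -4)), 2) = Pow(Add(Add(-24, Mul(4, Rational(1, 6))), 4), 2) = Pow(Add(Add(-24, Rational(2, 3)), 4), 2) = Pow(Add(Rational(-70, 3), 4), 2) = Pow(Rational(-58, 3), 2) = Rational(3364, 9) ≈ 373.78)
Function('z')(Z) = Rational(3364, 63) (Function('z')(Z) = Mul(Rational(1, 7), Rational(3364, 9)) = Rational(3364, 63))
Add(Mul(-102, Function('z')(Function('y')(2, 3))), Pow(Add(141, Mul(0, Pow(32, -1))), -1)) = Add(Mul(-102, Rational(3364, 63)), Pow(Add(141, Mul(0, Pow(32, -1))), -1)) = Add(Rational(-114376, 21), Pow(Add(141, Mul(0, Rational(1, 32))), -1)) = Add(Rational(-114376, 21), Pow(Add(141, 0), -1)) = Add(Rational(-114376, 21), Pow(141, -1)) = Add(Rational(-114376, 21), Rational(1, 141)) = Rational(-5375665, 987)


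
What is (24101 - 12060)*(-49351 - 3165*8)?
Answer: -899113511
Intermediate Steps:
(24101 - 12060)*(-49351 - 3165*8) = 12041*(-49351 - 25320) = 12041*(-74671) = -899113511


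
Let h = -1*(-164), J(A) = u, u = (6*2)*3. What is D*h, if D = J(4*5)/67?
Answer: 5904/67 ≈ 88.119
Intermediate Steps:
u = 36 (u = 12*3 = 36)
J(A) = 36
h = 164
D = 36/67 ≈ 0.53731
D*h = (36/67)*164 = 5904/67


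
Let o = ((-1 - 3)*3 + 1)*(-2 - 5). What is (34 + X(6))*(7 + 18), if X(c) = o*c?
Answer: 12400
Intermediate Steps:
o = 77 (o = (-4*3 + 1)*(-7) = (-12 + 1)*(-7) = -11*(-7) = 77)
X(c) = 77*c
(34 + X(6))*(7 + 18) = (34 + 77*6)*(7 + 18) = (34 + 462)*25 = 496*25 = 12400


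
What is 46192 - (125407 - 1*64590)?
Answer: -14625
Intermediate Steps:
46192 - (125407 - 1*64590) = 46192 - (125407 - 64590) = 46192 - 1*60817 = 46192 - 60817 = -14625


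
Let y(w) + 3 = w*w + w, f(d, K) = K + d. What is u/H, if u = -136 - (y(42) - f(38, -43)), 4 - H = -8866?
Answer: -972/4435 ≈ -0.21917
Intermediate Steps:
H = 8870 (H = 4 - 1*(-8866) = 4 + 8866 = 8870)
y(w) = -3 + w + w² (y(w) = -3 + (w*w + w) = -3 + (w² + w) = -3 + (w + w²) = -3 + w + w²)
u = -1944 (u = -136 - ((-3 + 42 + 42²) - (-43 + 38)) = -136 - ((-3 + 42 + 1764) - 1*(-5)) = -136 - (1803 + 5) = -136 - 1*1808 = -136 - 1808 = -1944)
u/H = -1944/8870 = -1944*1/8870 = -972/4435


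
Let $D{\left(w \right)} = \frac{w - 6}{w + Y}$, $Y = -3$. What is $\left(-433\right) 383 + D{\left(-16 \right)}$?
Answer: $- \frac{3150919}{19} \approx -1.6584 \cdot 10^{5}$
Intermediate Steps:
$D{\left(w \right)} = \frac{-6 + w}{-3 + w}$ ($D{\left(w \right)} = \frac{w - 6}{w - 3} = \frac{-6 + w}{-3 + w}$)
$\left(-433\right) 383 + D{\left(-16 \right)} = \left(-433\right) 383 + \frac{-6 - 16}{-3 - 16} = -165839 + \frac{1}{-19} \left(-22\right) = -165839 - - \frac{22}{19} = -165839 + \frac{22}{19} = - \frac{3150919}{19}$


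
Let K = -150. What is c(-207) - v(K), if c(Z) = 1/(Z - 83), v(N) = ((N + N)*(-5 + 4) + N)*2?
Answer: -87001/290 ≈ -300.00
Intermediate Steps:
v(N) = -2*N (v(N) = ((2*N)*(-1) + N)*2 = (-2*N + N)*2 = -N*2 = -2*N)
c(Z) = 1/(-83 + Z)
c(-207) - v(K) = 1/(-83 - 207) - (-2)*(-150) = 1/(-290) - 1*300 = -1/290 - 300 = -87001/290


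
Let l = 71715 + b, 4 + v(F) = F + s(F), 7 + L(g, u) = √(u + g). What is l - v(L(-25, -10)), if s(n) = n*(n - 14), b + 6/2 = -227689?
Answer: -156078 + 27*I*√35 ≈ -1.5608e+5 + 159.73*I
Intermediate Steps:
b = -227692 (b = -3 - 227689 = -227692)
s(n) = n*(-14 + n)
L(g, u) = -7 + √(g + u) (L(g, u) = -7 + √(u + g) = -7 + √(g + u))
v(F) = -4 + F + F*(-14 + F) (v(F) = -4 + (F + F*(-14 + F)) = -4 + F + F*(-14 + F))
l = -155977 (l = 71715 - 227692 = -155977)
l - v(L(-25, -10)) = -155977 - (-4 + (-7 + √(-25 - 10)) + (-7 + √(-25 - 10))*(-14 + (-7 + √(-25 - 10)))) = -155977 - (-4 + (-7 + √(-35)) + (-7 + √(-35))*(-14 + (-7 + √(-35)))) = -155977 - (-4 + (-7 + I*√35) + (-7 + I*√35)*(-14 + (-7 + I*√35))) = -155977 - (-4 + (-7 + I*√35) + (-7 + I*√35)*(-21 + I*√35)) = -155977 - (-4 + (-7 + I*√35) + (-21 + I*√35)*(-7 + I*√35)) = -155977 - (-11 + I*√35 + (-21 + I*√35)*(-7 + I*√35)) = -155977 + (11 - I*√35 - (-21 + I*√35)*(-7 + I*√35)) = -155966 - I*√35 - (-21 + I*√35)*(-7 + I*√35)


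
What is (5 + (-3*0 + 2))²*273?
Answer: 13377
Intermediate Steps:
(5 + (-3*0 + 2))²*273 = (5 + (0 + 2))²*273 = (5 + 2)²*273 = 7²*273 = 49*273 = 13377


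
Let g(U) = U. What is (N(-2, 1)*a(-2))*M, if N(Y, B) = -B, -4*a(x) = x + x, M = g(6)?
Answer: -6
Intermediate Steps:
M = 6
a(x) = -x/2 (a(x) = -(x + x)/4 = -x/2)
(N(-2, 1)*a(-2))*M = ((-1*1)*(-1/2*(-2)))*6 = -1*1*6 = -1*6 = -6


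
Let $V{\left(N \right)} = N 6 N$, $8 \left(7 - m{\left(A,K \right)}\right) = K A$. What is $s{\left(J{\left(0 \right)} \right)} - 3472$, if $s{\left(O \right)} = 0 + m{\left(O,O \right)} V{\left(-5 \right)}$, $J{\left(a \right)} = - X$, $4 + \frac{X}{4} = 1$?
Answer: $-5122$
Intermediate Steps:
$X = -12$ ($X = -16 + 4 \cdot 1 = -16 + 4 = -12$)
$J{\left(a \right)} = 12$ ($J{\left(a \right)} = \left(-1\right) \left(-12\right) = 12$)
$m{\left(A,K \right)} = 7 - \frac{A K}{8}$ ($m{\left(A,K \right)} = 7 - \frac{K A}{8} = 7 - \frac{A K}{8}$)
$V{\left(N \right)} = 6 N^{2}$ ($V{\left(N \right)} = 6 N N = 6 N^{2}$)
$s{\left(O \right)} = 1050 - \frac{75 O^{2}}{4}$ ($s{\left(O \right)} = 0 + \left(7 - \frac{O O}{8}\right) 6 \left(-5\right)^{2} = 0 + \left(7 - \frac{O^{2}}{8}\right) 6 \cdot 25 = 0 + \left(7 - \frac{O^{2}}{8}\right) 150 = 0 - \left(-1050 + \frac{75 O^{2}}{4}\right) = 1050 - \frac{75 O^{2}}{4}$)
$s{\left(J{\left(0 \right)} \right)} - 3472 = \left(1050 - \frac{75 \cdot 12^{2}}{4}\right) - 3472 = \left(1050 - 2700\right) - 3472 = -1650 - 3472 = -5122$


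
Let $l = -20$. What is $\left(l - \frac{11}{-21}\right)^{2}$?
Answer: $\frac{167281}{441} \approx 379.32$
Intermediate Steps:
$\left(l - \frac{11}{-21}\right)^{2} = \left(-20 - \frac{11}{-21}\right)^{2} = \left(-20 - - \frac{11}{21}\right)^{2} = \left(-20 + \frac{11}{21}\right)^{2} = \left(- \frac{409}{21}\right)^{2} = \frac{167281}{441}$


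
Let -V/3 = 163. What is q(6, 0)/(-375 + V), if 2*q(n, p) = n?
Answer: -1/288 ≈ -0.0034722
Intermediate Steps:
V = -489 (V = -3*163 = -489)
q(n, p) = n/2
q(6, 0)/(-375 + V) = ((½)*6)/(-375 - 489) = 3/(-864) = -1/864*3 = -1/288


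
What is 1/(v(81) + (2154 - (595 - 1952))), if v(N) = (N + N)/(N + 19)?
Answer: 50/175631 ≈ 0.00028469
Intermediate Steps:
v(N) = 2*N/(19 + N) (v(N) = (2*N)/(19 + N) = 2*N/(19 + N))
1/(v(81) + (2154 - (595 - 1952))) = 1/(2*81/(19 + 81) + (2154 - (595 - 1952))) = 1/(2*81/100 + (2154 - 1*(-1357))) = 1/(2*81*(1/100) + (2154 + 1357)) = 1/(81/50 + 3511) = 1/(175631/50) = 50/175631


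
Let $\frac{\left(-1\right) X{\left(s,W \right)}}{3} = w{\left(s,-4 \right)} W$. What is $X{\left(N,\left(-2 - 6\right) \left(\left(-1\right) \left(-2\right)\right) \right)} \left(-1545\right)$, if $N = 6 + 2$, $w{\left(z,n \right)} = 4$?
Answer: $-296640$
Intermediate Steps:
$N = 8$
$X{\left(s,W \right)} = - 12 W$ ($X{\left(s,W \right)} = - 3 \cdot 4 W = - 12 W$)
$X{\left(N,\left(-2 - 6\right) \left(\left(-1\right) \left(-2\right)\right) \right)} \left(-1545\right) = - 12 \left(-2 - 6\right) \left(\left(-1\right) \left(-2\right)\right) \left(-1545\right) = - 12 \left(-2 - 6\right) 2 \left(-1545\right) = - 12 \left(\left(-8\right) 2\right) \left(-1545\right) = \left(-12\right) \left(-16\right) \left(-1545\right) = 192 \left(-1545\right) = -296640$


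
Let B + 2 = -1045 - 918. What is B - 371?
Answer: -2336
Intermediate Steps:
B = -1965 (B = -2 + (-1045 - 918) = -2 - 1963 = -1965)
B - 371 = -1965 - 371 = -2336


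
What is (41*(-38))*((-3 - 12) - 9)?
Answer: 37392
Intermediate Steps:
(41*(-38))*((-3 - 12) - 9) = -1558*(-15 - 9) = -1558*(-24) = 37392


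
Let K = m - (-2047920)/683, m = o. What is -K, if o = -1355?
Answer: -1122455/683 ≈ -1643.4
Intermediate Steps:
m = -1355
K = 1122455/683 (K = -1355 - (-2047920)/683 = -1355 - 1380*(-1484/683) = -1355 + 2047920/683 = 1122455/683 ≈ 1643.4)
-K = -1*1122455/683 = -1122455/683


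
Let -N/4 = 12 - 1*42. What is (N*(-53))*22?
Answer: -139920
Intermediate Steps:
N = 120 (N = -4*(12 - 1*42) = -4*(12 - 42) = -4*(-30) = 120)
(N*(-53))*22 = (120*(-53))*22 = -6360*22 = -139920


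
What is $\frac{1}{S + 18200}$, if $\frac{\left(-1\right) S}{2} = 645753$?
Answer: $- \frac{1}{1273306} \approx -7.8536 \cdot 10^{-7}$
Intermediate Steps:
$S = -1291506$ ($S = \left(-2\right) 645753 = -1291506$)
$\frac{1}{S + 18200} = \frac{1}{-1291506 + 18200} = \frac{1}{-1273306} = - \frac{1}{1273306}$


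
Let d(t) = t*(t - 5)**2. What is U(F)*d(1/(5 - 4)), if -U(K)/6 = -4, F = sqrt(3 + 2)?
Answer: 384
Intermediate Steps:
F = sqrt(5) ≈ 2.2361
U(K) = 24 (U(K) = -6*(-4) = 24)
d(t) = t*(-5 + t)**2
U(F)*d(1/(5 - 4)) = 24*((-5 + 1/(5 - 4))**2/(5 - 4)) = 24*((-5 + 1/1)**2/1) = 24*(1*(-5 + 1)**2) = 24*(1*(-4)**2) = 24*(1*16) = 24*16 = 384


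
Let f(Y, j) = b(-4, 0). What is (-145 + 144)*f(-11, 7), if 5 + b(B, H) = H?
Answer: 5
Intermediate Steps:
b(B, H) = -5 + H
f(Y, j) = -5 (f(Y, j) = -5 + 0 = -5)
(-145 + 144)*f(-11, 7) = (-145 + 144)*(-5) = -1*(-5) = 5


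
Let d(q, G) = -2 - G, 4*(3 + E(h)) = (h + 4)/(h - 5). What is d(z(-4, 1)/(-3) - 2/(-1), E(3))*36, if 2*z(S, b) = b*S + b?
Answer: 135/2 ≈ 67.500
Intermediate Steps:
z(S, b) = b/2 + S*b/2 (z(S, b) = (b*S + b)/2 = (S*b + b)/2 = (b + S*b)/2 = b/2 + S*b/2)
E(h) = -3 + (4 + h)/(4*(-5 + h)) (E(h) = -3 + ((h + 4)/(h - 5))/4 = -3 + ((4 + h)/(-5 + h))/4 = -3 + (4 + h)/(4*(-5 + h)))
d(z(-4, 1)/(-3) - 2/(-1), E(3))*36 = (-2 - (64 - 11*3)/(4*(-5 + 3)))*36 = (-2 - (64 - 33)/(4*(-2)))*36 = (-2 - (-1)*31/(4*2))*36 = (-2 - 1*(-31/8))*36 = (-2 + 31/8)*36 = (15/8)*36 = 135/2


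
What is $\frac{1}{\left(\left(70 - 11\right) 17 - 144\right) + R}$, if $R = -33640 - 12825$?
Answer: $- \frac{1}{45606} \approx -2.1927 \cdot 10^{-5}$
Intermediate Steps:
$R = -46465$
$\frac{1}{\left(\left(70 - 11\right) 17 - 144\right) + R} = \frac{1}{\left(\left(70 - 11\right) 17 - 144\right) - 46465} = \frac{1}{\left(59 \cdot 17 - 144\right) - 46465} = \frac{1}{\left(1003 - 144\right) - 46465} = \frac{1}{859 - 46465} = \frac{1}{-45606} = - \frac{1}{45606}$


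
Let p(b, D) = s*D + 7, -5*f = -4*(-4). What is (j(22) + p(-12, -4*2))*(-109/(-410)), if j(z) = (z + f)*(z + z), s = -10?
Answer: 498239/2050 ≈ 243.04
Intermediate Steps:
f = -16/5 (f = -(-4)*(-4)/5 = -⅕*16 = -16/5 ≈ -3.2000)
j(z) = 2*z*(-16/5 + z) (j(z) = (z - 16/5)*(z + z) = (-16/5 + z)*(2*z) = 2*z*(-16/5 + z))
p(b, D) = 7 - 10*D (p(b, D) = -10*D + 7 = 7 - 10*D)
(j(22) + p(-12, -4*2))*(-109/(-410)) = ((⅖)*22*(-16 + 5*22) + (7 - (-40)*2))*(-109/(-410)) = ((⅖)*22*(-16 + 110) + (7 - 10*(-8)))*(-109*(-1/410)) = ((⅖)*22*94 + (7 + 80))*(109/410) = (4136/5 + 87)*(109/410) = (4571/5)*(109/410) = 498239/2050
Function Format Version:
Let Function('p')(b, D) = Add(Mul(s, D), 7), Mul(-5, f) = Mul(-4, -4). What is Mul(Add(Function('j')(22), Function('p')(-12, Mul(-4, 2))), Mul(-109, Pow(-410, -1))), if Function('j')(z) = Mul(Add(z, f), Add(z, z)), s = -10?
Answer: Rational(498239, 2050) ≈ 243.04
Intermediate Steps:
f = Rational(-16, 5) (f = Mul(Rational(-1, 5), Mul(-4, -4)) = Mul(Rational(-1, 5), 16) = Rational(-16, 5) ≈ -3.2000)
Function('j')(z) = Mul(2, z, Add(Rational(-16, 5), z)) (Function('j')(z) = Mul(Add(z, Rational(-16, 5)), Add(z, z)) = Mul(Add(Rational(-16, 5), z), Mul(2, z)) = Mul(2, z, Add(Rational(-16, 5), z)))
Function('p')(b, D) = Add(7, Mul(-10, D)) (Function('p')(b, D) = Add(Mul(-10, D), 7) = Add(7, Mul(-10, D)))
Mul(Add(Function('j')(22), Function('p')(-12, Mul(-4, 2))), Mul(-109, Pow(-410, -1))) = Mul(Add(Mul(Rational(2, 5), 22, Add(-16, Mul(5, 22))), Add(7, Mul(-10, Mul(-4, 2)))), Mul(-109, Pow(-410, -1))) = Mul(Add(Mul(Rational(2, 5), 22, Add(-16, 110)), Add(7, Mul(-10, -8))), Mul(-109, Rational(-1, 410))) = Mul(Add(Mul(Rational(2, 5), 22, 94), Add(7, 80)), Rational(109, 410)) = Mul(Add(Rational(4136, 5), 87), Rational(109, 410)) = Mul(Rational(4571, 5), Rational(109, 410)) = Rational(498239, 2050)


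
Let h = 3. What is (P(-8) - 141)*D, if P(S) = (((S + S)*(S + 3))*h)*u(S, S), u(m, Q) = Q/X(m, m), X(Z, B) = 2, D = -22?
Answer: 24222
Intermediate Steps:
u(m, Q) = Q/2
P(S) = 3*S²*(3 + S) (P(S) = (((S + S)*(S + 3))*3)*(S/2) = (((2*S)*(3 + S))*3)*(S/2) = ((2*S*(3 + S))*3)*(S/2) = (6*S*(3 + S))*(S/2) = 3*S²*(3 + S))
(P(-8) - 141)*D = (3*(-8)²*(3 - 8) - 141)*(-22) = (3*64*(-5) - 141)*(-22) = (-960 - 141)*(-22) = -1101*(-22) = 24222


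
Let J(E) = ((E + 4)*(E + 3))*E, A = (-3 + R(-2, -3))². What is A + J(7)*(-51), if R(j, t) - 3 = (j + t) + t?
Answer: -39206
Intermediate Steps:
R(j, t) = 3 + j + 2*t (R(j, t) = 3 + ((j + t) + t) = 3 + (j + 2*t) = 3 + j + 2*t)
A = 64 (A = (-3 + (3 - 2 + 2*(-3)))² = (-3 + (3 - 2 - 6))² = (-3 - 5)² = (-8)² = 64)
J(E) = E*(3 + E)*(4 + E) (J(E) = ((4 + E)*(3 + E))*E = ((3 + E)*(4 + E))*E = E*(3 + E)*(4 + E))
A + J(7)*(-51) = 64 + (7*(12 + 7² + 7*7))*(-51) = 64 + (7*(12 + 49 + 49))*(-51) = 64 + (7*110)*(-51) = 64 + 770*(-51) = 64 - 39270 = -39206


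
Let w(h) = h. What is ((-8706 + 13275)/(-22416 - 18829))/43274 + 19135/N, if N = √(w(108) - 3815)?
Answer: -4569/1784836130 - 19135*I*√3707/3707 ≈ -2.5599e-6 - 314.28*I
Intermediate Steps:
N = I*√3707 (N = √(108 - 3815) = √(-3707) = I*√3707 ≈ 60.885*I)
((-8706 + 13275)/(-22416 - 18829))/43274 + 19135/N = ((-8706 + 13275)/(-22416 - 18829))/43274 + 19135/((I*√3707)) = (4569/(-41245))*(1/43274) + 19135*(-I*√3707/3707) = (4569*(-1/41245))*(1/43274) - 19135*I*√3707/3707 = -4569/41245*1/43274 - 19135*I*√3707/3707 = -4569/1784836130 - 19135*I*√3707/3707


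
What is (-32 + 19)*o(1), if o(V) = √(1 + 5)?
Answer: -13*√6 ≈ -31.843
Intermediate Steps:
o(V) = √6
(-32 + 19)*o(1) = (-32 + 19)*√6 = -13*√6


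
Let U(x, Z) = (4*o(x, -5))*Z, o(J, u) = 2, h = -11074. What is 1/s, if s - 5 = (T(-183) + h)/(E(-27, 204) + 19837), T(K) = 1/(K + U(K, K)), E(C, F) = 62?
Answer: 32773653/145629386 ≈ 0.22505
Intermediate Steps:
U(x, Z) = 8*Z (U(x, Z) = (4*2)*Z = 8*Z)
T(K) = 1/(9*K) (T(K) = 1/(K + 8*K) = 1/(9*K))
s = 145629386/32773653 (s = 5 + ((⅑)/(-183) - 11074)/(62 + 19837) = 5 + ((⅑)*(-1/183) - 11074)/19899 = 5 + (-1/1647 - 11074)*(1/19899) = 5 - 18238879/1647*1/19899 = 5 - 18238879/32773653 = 145629386/32773653 ≈ 4.4435)
1/s = 1/(145629386/32773653) = 32773653/145629386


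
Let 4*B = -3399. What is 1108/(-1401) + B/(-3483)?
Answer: -1186073/2168748 ≈ -0.54689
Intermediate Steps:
B = -3399/4 (B = (¼)*(-3399) = -3399/4 ≈ -849.75)
1108/(-1401) + B/(-3483) = 1108/(-1401) - 3399/4/(-3483) = 1108*(-1/1401) - 3399/4*(-1/3483) = -1108/1401 + 1133/4644 = -1186073/2168748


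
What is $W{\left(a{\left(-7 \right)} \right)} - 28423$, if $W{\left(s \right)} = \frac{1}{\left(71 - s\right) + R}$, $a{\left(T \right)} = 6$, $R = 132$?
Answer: $- \frac{5599330}{197} \approx -28423.0$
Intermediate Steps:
$W{\left(s \right)} = \frac{1}{203 - s}$ ($W{\left(s \right)} = \frac{1}{\left(71 - s\right) + 132} = \frac{1}{203 - s}$)
$W{\left(a{\left(-7 \right)} \right)} - 28423 = \frac{1}{203 - 6} - 28423 = \frac{1}{197} - 28423 = - \frac{5599330}{197}$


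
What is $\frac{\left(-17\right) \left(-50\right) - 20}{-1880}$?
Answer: $- \frac{83}{188} \approx -0.44149$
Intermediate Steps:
$\frac{\left(-17\right) \left(-50\right) - 20}{-1880} = \left(850 - 20\right) \left(- \frac{1}{1880}\right) = 830 \left(- \frac{1}{1880}\right) = - \frac{83}{188}$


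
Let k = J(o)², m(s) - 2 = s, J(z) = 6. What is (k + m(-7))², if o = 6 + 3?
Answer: 961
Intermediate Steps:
o = 9
m(s) = 2 + s
k = 36 (k = 6² = 36)
(k + m(-7))² = (36 + (2 - 7))² = (36 - 5)² = 31² = 961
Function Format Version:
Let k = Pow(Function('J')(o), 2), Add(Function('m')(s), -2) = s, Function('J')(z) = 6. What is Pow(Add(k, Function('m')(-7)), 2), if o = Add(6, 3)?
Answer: 961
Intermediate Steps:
o = 9
Function('m')(s) = Add(2, s)
k = 36 (k = Pow(6, 2) = 36)
Pow(Add(k, Function('m')(-7)), 2) = Pow(Add(36, Add(2, -7)), 2) = Pow(Add(36, -5), 2) = Pow(31, 2) = 961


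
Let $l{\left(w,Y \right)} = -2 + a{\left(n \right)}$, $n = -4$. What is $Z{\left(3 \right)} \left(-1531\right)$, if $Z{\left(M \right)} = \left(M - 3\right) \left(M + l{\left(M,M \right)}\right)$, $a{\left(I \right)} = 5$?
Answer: $0$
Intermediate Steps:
$l{\left(w,Y \right)} = 3$ ($l{\left(w,Y \right)} = -2 + 5 = 3$)
$Z{\left(M \right)} = \left(-3 + M\right) \left(3 + M\right)$ ($Z{\left(M \right)} = \left(M - 3\right) \left(M + 3\right) = \left(-3 + M\right) \left(3 + M\right)$)
$Z{\left(3 \right)} \left(-1531\right) = \left(-9 + 3^{2}\right) \left(-1531\right) = \left(-9 + 9\right) \left(-1531\right) = 0 \left(-1531\right) = 0$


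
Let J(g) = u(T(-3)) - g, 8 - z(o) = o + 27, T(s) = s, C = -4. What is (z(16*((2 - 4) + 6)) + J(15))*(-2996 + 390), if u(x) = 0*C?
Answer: 255388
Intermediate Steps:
u(x) = 0 (u(x) = 0*(-4) = 0)
z(o) = -19 - o (z(o) = 8 - (o + 27) = 8 - (27 + o) = 8 + (-27 - o) = -19 - o)
J(g) = -g (J(g) = 0 - g = -g)
(z(16*((2 - 4) + 6)) + J(15))*(-2996 + 390) = ((-19 - 16*((2 - 4) + 6)) - 1*15)*(-2996 + 390) = ((-19 - 16*(-2 + 6)) - 15)*(-2606) = ((-19 - 16*4) - 15)*(-2606) = ((-19 - 1*64) - 15)*(-2606) = ((-19 - 64) - 15)*(-2606) = (-83 - 15)*(-2606) = -98*(-2606) = 255388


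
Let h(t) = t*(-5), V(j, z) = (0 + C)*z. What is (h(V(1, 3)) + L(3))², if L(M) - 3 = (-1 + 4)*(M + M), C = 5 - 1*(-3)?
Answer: 9801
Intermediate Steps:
C = 8 (C = 5 + 3 = 8)
V(j, z) = 8*z (V(j, z) = (0 + 8)*z = 8*z)
h(t) = -5*t
L(M) = 3 + 6*M (L(M) = 3 + (-1 + 4)*(M + M) = 3 + 3*(2*M) = 3 + 6*M)
(h(V(1, 3)) + L(3))² = (-40*3 + (3 + 6*3))² = (-5*24 + (3 + 18))² = (-120 + 21)² = (-99)² = 9801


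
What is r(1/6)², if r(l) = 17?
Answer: 289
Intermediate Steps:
r(1/6)² = 17² = 289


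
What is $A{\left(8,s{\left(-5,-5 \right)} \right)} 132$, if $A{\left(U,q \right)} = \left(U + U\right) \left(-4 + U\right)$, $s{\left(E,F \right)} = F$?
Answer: $8448$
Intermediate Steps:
$A{\left(U,q \right)} = 2 U \left(-4 + U\right)$
$A{\left(8,s{\left(-5,-5 \right)} \right)} 132 = 2 \cdot 8 \left(-4 + 8\right) 132 = 2 \cdot 8 \cdot 4 \cdot 132 = 64 \cdot 132 = 8448$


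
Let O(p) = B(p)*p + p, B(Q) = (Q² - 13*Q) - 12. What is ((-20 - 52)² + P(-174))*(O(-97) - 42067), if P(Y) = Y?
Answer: -5390709900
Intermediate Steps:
B(Q) = -12 + Q² - 13*Q
O(p) = p + p*(-12 + p² - 13*p) (O(p) = (-12 + p² - 13*p)*p + p = p*(-12 + p² - 13*p) + p = p + p*(-12 + p² - 13*p))
((-20 - 52)² + P(-174))*(O(-97) - 42067) = ((-20 - 52)² - 174)*(-97*(-11 + (-97)² - 13*(-97)) - 42067) = ((-72)² - 174)*(-97*(-11 + 9409 + 1261) - 42067) = (5184 - 174)*(-97*10659 - 42067) = 5010*(-1033923 - 42067) = 5010*(-1075990) = -5390709900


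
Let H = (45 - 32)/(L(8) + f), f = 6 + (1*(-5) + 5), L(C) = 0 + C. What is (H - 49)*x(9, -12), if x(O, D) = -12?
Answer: 4038/7 ≈ 576.86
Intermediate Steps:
L(C) = C
f = 6 (f = 6 + (-5 + 5) = 6 + 0 = 6)
H = 13/14 (H = (45 - 32)/(8 + 6) = 13/14 ≈ 0.92857)
(H - 49)*x(9, -12) = (13/14 - 49)*(-12) = -673/14*(-12) = 4038/7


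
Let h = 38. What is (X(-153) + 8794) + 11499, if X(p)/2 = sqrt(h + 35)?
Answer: 20293 + 2*sqrt(73) ≈ 20310.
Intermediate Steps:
X(p) = 2*sqrt(73) (X(p) = 2*sqrt(38 + 35) = 2*sqrt(73))
(X(-153) + 8794) + 11499 = (2*sqrt(73) + 8794) + 11499 = (8794 + 2*sqrt(73)) + 11499 = 20293 + 2*sqrt(73)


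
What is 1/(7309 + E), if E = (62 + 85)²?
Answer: 1/28918 ≈ 3.4581e-5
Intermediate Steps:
E = 21609 (E = 147² = 21609)
1/(7309 + E) = 1/(7309 + 21609) = 1/28918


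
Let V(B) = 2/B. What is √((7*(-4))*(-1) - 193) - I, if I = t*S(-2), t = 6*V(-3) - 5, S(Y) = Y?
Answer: -18 + I*√165 ≈ -18.0 + 12.845*I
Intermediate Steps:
t = -9 (t = 6*(2/(-3)) - 5 = 6*(2*(-⅓)) - 5 = 6*(-⅔) - 5 = -4 - 5 = -9)
I = 18 (I = -9*(-2) = 18)
√((7*(-4))*(-1) - 193) - I = √((7*(-4))*(-1) - 193) - 1*18 = √(-28*(-1) - 193) - 18 = √(28 - 193) - 18 = √(-165) - 18 = I*√165 - 18 = -18 + I*√165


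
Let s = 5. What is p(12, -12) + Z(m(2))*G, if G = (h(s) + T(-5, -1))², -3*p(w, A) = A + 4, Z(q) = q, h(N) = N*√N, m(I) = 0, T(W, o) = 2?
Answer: 8/3 ≈ 2.6667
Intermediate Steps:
h(N) = N^(3/2)
p(w, A) = -4/3 - A/3 (p(w, A) = -(A + 4)/3 = -(4 + A)/3 = -4/3 - A/3)
G = (2 + 5*√5)² (G = (5^(3/2) + 2)² = (5*√5 + 2)² = (2 + 5*√5)² ≈ 173.72)
p(12, -12) + Z(m(2))*G = (-4/3 - ⅓*(-12)) + 0*(129 + 20*√5) = (-4/3 + 4) + 0 = 8/3 + 0 = 8/3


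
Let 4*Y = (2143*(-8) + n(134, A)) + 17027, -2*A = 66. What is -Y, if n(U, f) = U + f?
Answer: 4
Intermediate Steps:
A = -33 (A = -1/2*66 = -33)
Y = -4 (Y = ((2143*(-8) + (134 - 33)) + 17027)/4 = ((-17144 + 101) + 17027)/4 = (-17043 + 17027)/4 = (1/4)*(-16) = -4)
-Y = -1*(-4) = 4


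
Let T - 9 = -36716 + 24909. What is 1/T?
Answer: -1/11798 ≈ -8.4760e-5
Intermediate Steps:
T = -11798 (T = 9 + (-36716 + 24909) = 9 - 11807 = -11798)
1/T = 1/(-11798) = -1/11798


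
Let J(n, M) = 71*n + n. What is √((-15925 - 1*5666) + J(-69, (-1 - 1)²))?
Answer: 3*I*√2951 ≈ 162.97*I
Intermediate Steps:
J(n, M) = 72*n
√((-15925 - 1*5666) + J(-69, (-1 - 1)²)) = √((-15925 - 1*5666) + 72*(-69)) = √((-15925 - 5666) - 4968) = √(-21591 - 4968) = √(-26559) = 3*I*√2951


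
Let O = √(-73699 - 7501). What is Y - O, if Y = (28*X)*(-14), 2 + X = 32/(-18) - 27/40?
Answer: 78547/45 - 20*I*√203 ≈ 1745.5 - 284.96*I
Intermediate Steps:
O = 20*I*√203 (O = √(-81200) = 20*I*√203 ≈ 284.96*I)
X = -1603/360 (X = -2 + (32/(-18) - 27/40) = -2 + (32*(-1/18) - 27*1/40) = -2 + (-16/9 - 27/40) = -2 - 883/360 = -1603/360 ≈ -4.4528)
Y = 78547/45 (Y = (28*(-1603/360))*(-14) = -11221/90*(-14) = 78547/45 ≈ 1745.5)
Y - O = 78547/45 - 20*I*√203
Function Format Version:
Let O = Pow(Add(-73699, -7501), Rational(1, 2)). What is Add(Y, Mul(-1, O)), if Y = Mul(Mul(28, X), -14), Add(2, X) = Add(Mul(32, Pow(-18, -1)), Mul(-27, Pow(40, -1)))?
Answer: Add(Rational(78547, 45), Mul(-20, I, Pow(203, Rational(1, 2)))) ≈ Add(1745.5, Mul(-284.96, I))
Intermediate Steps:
O = Mul(20, I, Pow(203, Rational(1, 2))) (O = Pow(-81200, Rational(1, 2)) = Mul(20, I, Pow(203, Rational(1, 2))) ≈ Mul(284.96, I))
X = Rational(-1603, 360) (X = Add(-2, Add(Mul(32, Pow(-18, -1)), Mul(-27, Pow(40, -1)))) = Add(-2, Add(Mul(32, Rational(-1, 18)), Mul(-27, Rational(1, 40)))) = Add(-2, Add(Rational(-16, 9), Rational(-27, 40))) = Add(-2, Rational(-883, 360)) = Rational(-1603, 360) ≈ -4.4528)
Y = Rational(78547, 45) (Y = Mul(Mul(28, Rational(-1603, 360)), -14) = Mul(Rational(-11221, 90), -14) = Rational(78547, 45) ≈ 1745.5)
Add(Y, Mul(-1, O)) = Add(Rational(78547, 45), Mul(-1, Mul(20, I, Pow(203, Rational(1, 2))))) = Add(Rational(78547, 45), Mul(-20, I, Pow(203, Rational(1, 2))))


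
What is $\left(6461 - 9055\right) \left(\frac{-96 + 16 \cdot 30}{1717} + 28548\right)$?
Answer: $- \frac{127150876200}{1717} \approx -7.4054 \cdot 10^{7}$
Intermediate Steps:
$\left(6461 - 9055\right) \left(\frac{-96 + 16 \cdot 30}{1717} + 28548\right) = - 2594 \left(\left(-96 + 480\right) \frac{1}{1717} + 28548\right) = - 2594 \left(384 \cdot \frac{1}{1717} + 28548\right) = - 2594 \left(\frac{384}{1717} + 28548\right) = \left(-2594\right) \frac{49017300}{1717} = - \frac{127150876200}{1717}$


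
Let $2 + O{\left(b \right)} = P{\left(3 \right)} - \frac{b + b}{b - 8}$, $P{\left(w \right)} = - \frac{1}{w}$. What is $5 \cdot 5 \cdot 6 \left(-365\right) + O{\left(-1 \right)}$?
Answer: $- \frac{492773}{9} \approx -54753.0$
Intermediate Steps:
$O{\left(b \right)} = - \frac{7}{3} - \frac{2 b}{-8 + b}$ ($O{\left(b \right)} = -2 - \left(\frac{1}{3} + \frac{b + b}{b - 8}\right) = -2 - \left(\frac{1}{3} + \frac{2 b}{-8 + b}\right) = - \frac{7}{3} - \frac{2 b}{-8 + b}$)
$5 \cdot 5 \cdot 6 \left(-365\right) + O{\left(-1 \right)} = 5 \cdot 5 \cdot 6 \left(-365\right) + \frac{56 - -13}{3 \left(-8 - 1\right)} = 25 \cdot 6 \left(-365\right) + \frac{56 + 13}{3 \left(-9\right)} = 150 \left(-365\right) + \frac{1}{3} \left(- \frac{1}{9}\right) 69 = -54750 - \frac{23}{9} = - \frac{492773}{9}$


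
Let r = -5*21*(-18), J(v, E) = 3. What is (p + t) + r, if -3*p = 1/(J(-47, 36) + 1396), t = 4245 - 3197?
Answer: 12330785/4197 ≈ 2938.0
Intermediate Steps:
t = 1048
r = 1890 (r = -105*(-18) = 1890)
p = -1/4197 (p = -1/(3*(3 + 1396)) = -1/3/1399 = -1/3*1/1399 = -1/4197 ≈ -0.00023827)
(p + t) + r = (-1/4197 + 1048) + 1890 = 4398455/4197 + 1890 = 12330785/4197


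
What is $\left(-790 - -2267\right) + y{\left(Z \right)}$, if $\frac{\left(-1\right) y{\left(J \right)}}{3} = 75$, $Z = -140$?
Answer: $1252$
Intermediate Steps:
$y{\left(J \right)} = -225$ ($y{\left(J \right)} = \left(-3\right) 75 = -225$)
$\left(-790 - -2267\right) + y{\left(Z \right)} = \left(-790 - -2267\right) - 225 = \left(-790 + 2267\right) - 225 = 1477 - 225 = 1252$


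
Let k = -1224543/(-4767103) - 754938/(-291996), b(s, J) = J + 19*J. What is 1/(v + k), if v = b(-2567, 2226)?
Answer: 77331944866/3443037987037789 ≈ 2.2460e-5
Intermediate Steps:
b(s, J) = 20*J
k = 219801603469/77331944866 (k = -1224543*(-1/4767103) - 754938*(-1/291996) = 1224543/4767103 + 41941/16222 = 219801603469/77331944866 ≈ 2.8423)
v = 44520 (v = 20*2226 = 44520)
1/(v + k) = 1/(44520 + 219801603469/77331944866) = 1/(3443037987037789/77331944866) = 77331944866/3443037987037789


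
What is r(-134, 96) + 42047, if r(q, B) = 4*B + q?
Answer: 42297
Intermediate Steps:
r(q, B) = q + 4*B
r(-134, 96) + 42047 = (-134 + 4*96) + 42047 = (-134 + 384) + 42047 = 250 + 42047 = 42297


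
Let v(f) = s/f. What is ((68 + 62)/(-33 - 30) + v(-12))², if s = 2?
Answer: 78961/15876 ≈ 4.9736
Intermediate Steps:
v(f) = 2/f
((68 + 62)/(-33 - 30) + v(-12))² = ((68 + 62)/(-33 - 30) + 2/(-12))² = (130/(-63) + 2*(-1/12))² = (130*(-1/63) - ⅙)² = (-130/63 - ⅙)² = (-281/126)² = 78961/15876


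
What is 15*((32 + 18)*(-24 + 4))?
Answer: -15000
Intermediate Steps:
15*((32 + 18)*(-24 + 4)) = 15*(50*(-20)) = 15*(-1000) = -15000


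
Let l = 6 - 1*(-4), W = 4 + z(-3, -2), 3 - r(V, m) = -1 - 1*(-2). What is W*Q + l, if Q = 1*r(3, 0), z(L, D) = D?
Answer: 14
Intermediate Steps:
r(V, m) = 2 (r(V, m) = 3 - (-1 - 1*(-2)) = 3 - (-1 + 2) = 3 - 1*1 = 3 - 1 = 2)
W = 2 (W = 4 - 2 = 2)
l = 10 (l = 6 + 4 = 10)
Q = 2 (Q = 1*2 = 2)
W*Q + l = 2*2 + 10 = 4 + 10 = 14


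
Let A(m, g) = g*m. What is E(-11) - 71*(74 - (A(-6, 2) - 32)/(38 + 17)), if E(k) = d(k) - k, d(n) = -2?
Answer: -26509/5 ≈ -5301.8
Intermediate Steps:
E(k) = -2 - k
E(-11) - 71*(74 - (A(-6, 2) - 32)/(38 + 17)) = (-2 - 1*(-11)) - 71*(74 - (2*(-6) - 32)/(38 + 17)) = (-2 + 11) - 71*(74 - (-12 - 32)/55) = 9 - 71*(74 - (-44)/55) = 9 - 71*(74 - 1*(-⅘)) = 9 - 71*(74 + ⅘) = 9 - 71*374/5 = 9 - 26554/5 = -26509/5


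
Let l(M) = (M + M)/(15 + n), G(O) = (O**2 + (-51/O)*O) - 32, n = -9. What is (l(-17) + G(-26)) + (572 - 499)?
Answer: 1981/3 ≈ 660.33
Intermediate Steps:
G(O) = -83 + O**2 (G(O) = (O**2 - 51) - 32 = (-51 + O**2) - 32 = -83 + O**2)
l(M) = M/3 (l(M) = (M + M)/(15 - 9) = (2*M)/6 = (2*M)*(1/6) = M/3)
(l(-17) + G(-26)) + (572 - 499) = ((1/3)*(-17) + (-83 + (-26)**2)) + (572 - 499) = (-17/3 + (-83 + 676)) + 73 = (-17/3 + 593) + 73 = 1762/3 + 73 = 1981/3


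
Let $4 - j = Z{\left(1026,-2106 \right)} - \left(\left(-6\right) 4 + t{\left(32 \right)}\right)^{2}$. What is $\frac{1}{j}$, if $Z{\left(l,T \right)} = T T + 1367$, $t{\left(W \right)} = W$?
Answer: $- \frac{1}{4436535} \approx -2.254 \cdot 10^{-7}$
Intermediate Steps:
$Z{\left(l,T \right)} = 1367 + T^{2}$ ($Z{\left(l,T \right)} = T^{2} + 1367 = 1367 + T^{2}$)
$j = -4436535$ ($j = 4 - \left(\left(1367 + \left(-2106\right)^{2}\right) - \left(\left(-6\right) 4 + 32\right)^{2}\right) = 4 - \left(\left(1367 + 4435236\right) - \left(-24 + 32\right)^{2}\right) = 4 - \left(4436603 - 8^{2}\right) = 4 - \left(4436603 - 64\right) = 4 - 4436539 = -4436535$)
$\frac{1}{j} = \frac{1}{-4436535} = - \frac{1}{4436535}$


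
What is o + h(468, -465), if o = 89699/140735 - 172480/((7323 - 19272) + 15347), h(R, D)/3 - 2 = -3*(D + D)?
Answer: 1990790427841/239108765 ≈ 8325.9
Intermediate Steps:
h(R, D) = 6 - 18*D (h(R, D) = 6 + 3*(-3*(D + D)) = 6 + 3*(-6*D) = 6 - 18*D)
o = -11984587799/239108765 (o = 89699*(1/140735) - 172480/(-11949 + 15347) = 89699/140735 - 172480/3398 = 89699/140735 - 172480*1/3398 = 89699/140735 - 86240/1699 = -11984587799/239108765 ≈ -50.122)
o + h(468, -465) = -11984587799/239108765 + (6 - 18*(-465)) = -11984587799/239108765 + (6 + 8370) = -11984587799/239108765 + 8376 = 1990790427841/239108765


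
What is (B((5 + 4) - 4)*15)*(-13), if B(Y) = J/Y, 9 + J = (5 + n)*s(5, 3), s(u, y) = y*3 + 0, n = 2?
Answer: -2106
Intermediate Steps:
s(u, y) = 3*y (s(u, y) = 3*y + 0 = 3*y)
J = 54 (J = -9 + (5 + 2)*(3*3) = -9 + 7*9 = -9 + 63 = 54)
B(Y) = 54/Y
(B((5 + 4) - 4)*15)*(-13) = ((54/((5 + 4) - 4))*15)*(-13) = ((54/(9 - 4))*15)*(-13) = ((54/5)*15)*(-13) = 162*(-13) = -2106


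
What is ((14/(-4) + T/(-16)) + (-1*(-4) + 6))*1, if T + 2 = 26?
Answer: 5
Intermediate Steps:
T = 24 (T = -2 + 26 = 24)
((14/(-4) + T/(-16)) + (-1*(-4) + 6))*1 = ((14/(-4) + 24/(-16)) + (-1*(-4) + 6))*1 = ((14*(-¼) + 24*(-1/16)) + (4 + 6))*1 = ((-7/2 - 3/2) + 10)*1 = (-5 + 10)*1 = 5*1 = 5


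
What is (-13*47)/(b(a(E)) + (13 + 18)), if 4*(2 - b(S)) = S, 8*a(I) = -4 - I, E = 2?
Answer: -9776/531 ≈ -18.411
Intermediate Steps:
a(I) = -1/2 - I/8 (a(I) = (-4 - I)/8 = -1/2 - I/8)
b(S) = 2 - S/4
(-13*47)/(b(a(E)) + (13 + 18)) = (-13*47)/((2 - (-1/2 - 1/8*2)/4) + (13 + 18)) = -611/((2 - (-1/2 - 1/4)/4) + 31) = -611/((2 - 1/4*(-3/4)) + 31) = -611/((2 + 3/16) + 31) = -611/(35/16 + 31) = -611/531/16 = -611*16/531 = -9776/531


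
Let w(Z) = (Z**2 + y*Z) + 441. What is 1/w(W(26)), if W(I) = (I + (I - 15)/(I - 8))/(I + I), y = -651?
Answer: 876096/94715833 ≈ 0.0092497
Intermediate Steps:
W(I) = (I + (-15 + I)/(-8 + I))/(2*I) (W(I) = (I + (-15 + I)/(-8 + I))/((2*I)) = (I + (-15 + I)/(-8 + I))*(1/(2*I)) = (I + (-15 + I)/(-8 + I))/(2*I))
w(Z) = 441 + Z**2 - 651*Z (w(Z) = (Z**2 - 651*Z) + 441 = 441 + Z**2 - 651*Z)
1/w(W(26)) = 1/(441 + ((1/2)*(-15 + 26**2 - 7*26)/(26*(-8 + 26)))**2 - 651*(-15 + 26**2 - 7*26)/(2*26*(-8 + 26))) = 1/(441 + ((1/2)*(1/26)*(-15 + 676 - 182)/18)**2 - 651*(-15 + 676 - 182)/(2*26*18)) = 1/(441 + ((1/2)*(1/26)*(1/18)*479)**2 - 651*479/(2*26*18)) = 1/(441 + (479/936)**2 - 651*479/936) = 1/(441 + 229441/876096 - 103943/312) = 1/(94715833/876096) = 876096/94715833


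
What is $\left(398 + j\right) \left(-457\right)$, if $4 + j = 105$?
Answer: $-228043$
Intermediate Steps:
$j = 101$ ($j = -4 + 105 = 101$)
$\left(398 + j\right) \left(-457\right) = \left(398 + 101\right) \left(-457\right) = 499 \left(-457\right) = -228043$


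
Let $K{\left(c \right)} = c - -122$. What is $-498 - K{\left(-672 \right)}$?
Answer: $52$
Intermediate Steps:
$K{\left(c \right)} = 122 + c$ ($K{\left(c \right)} = c + 122 = 122 + c$)
$-498 - K{\left(-672 \right)} = -498 - \left(122 - 672\right) = -498 - -550 = -498 + 550 = 52$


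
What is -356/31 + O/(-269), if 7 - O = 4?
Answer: -95857/8339 ≈ -11.495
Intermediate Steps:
O = 3 (O = 7 - 1*4 = 7 - 4 = 3)
-356/31 + O/(-269) = -356/31 + 3/(-269) = -356*1/31 + 3*(-1/269) = -356/31 - 3/269 = -95857/8339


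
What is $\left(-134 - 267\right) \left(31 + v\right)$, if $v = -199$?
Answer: $67368$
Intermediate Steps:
$\left(-134 - 267\right) \left(31 + v\right) = \left(-134 - 267\right) \left(31 - 199\right) = \left(-401\right) \left(-168\right) = 67368$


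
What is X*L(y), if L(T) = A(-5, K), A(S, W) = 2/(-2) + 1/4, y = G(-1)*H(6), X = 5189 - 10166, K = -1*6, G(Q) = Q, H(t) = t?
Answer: 14931/4 ≈ 3732.8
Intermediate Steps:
K = -6
X = -4977
y = -6 (y = -1*6 = -6)
A(S, W) = -¾ (A(S, W) = 2*(-½) + 1*(¼) = -1 + ¼ = -¾)
L(T) = -¾
X*L(y) = -4977*(-¾) = 14931/4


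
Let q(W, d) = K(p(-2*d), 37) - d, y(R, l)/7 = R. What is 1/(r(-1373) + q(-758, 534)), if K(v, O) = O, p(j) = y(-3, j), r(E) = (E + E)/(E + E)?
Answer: -1/496 ≈ -0.0020161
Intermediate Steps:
r(E) = 1 (r(E) = (2*E)/((2*E)) = (2*E)*(1/(2*E)) = 1)
y(R, l) = 7*R
p(j) = -21 (p(j) = 7*(-3) = -21)
q(W, d) = 37 - d
1/(r(-1373) + q(-758, 534)) = 1/(1 + (37 - 1*534)) = 1/(1 + (37 - 534)) = 1/(1 - 497) = 1/(-496) = -1/496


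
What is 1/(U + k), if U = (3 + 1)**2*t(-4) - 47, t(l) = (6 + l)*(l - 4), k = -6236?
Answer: -1/6539 ≈ -0.00015293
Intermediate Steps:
t(l) = (-4 + l)*(6 + l) (t(l) = (6 + l)*(-4 + l) = (-4 + l)*(6 + l))
U = -303 (U = (3 + 1)**2*(-24 + (-4)**2 + 2*(-4)) - 47 = 4**2*(-24 + 16 - 8) - 47 = 16*(-16) - 47 = -256 - 47 = -303)
1/(U + k) = 1/(-303 - 6236) = 1/(-6539) = -1/6539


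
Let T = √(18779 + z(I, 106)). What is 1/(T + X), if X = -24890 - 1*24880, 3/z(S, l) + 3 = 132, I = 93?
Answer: -118895/5917359289 - √3858046/35504155734 ≈ -2.0148e-5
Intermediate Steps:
z(S, l) = 1/43 (z(S, l) = 3/(-3 + 132) = 3/129 = 3*(1/129) = 1/43)
X = -49770 (X = -24890 - 24880 = -49770)
T = 3*√3858046/43 (T = √(18779 + 1/43) = √(807498/43) = 3*√3858046/43 ≈ 137.04)
1/(T + X) = 1/(3*√3858046/43 - 49770) = 1/(-49770 + 3*√3858046/43)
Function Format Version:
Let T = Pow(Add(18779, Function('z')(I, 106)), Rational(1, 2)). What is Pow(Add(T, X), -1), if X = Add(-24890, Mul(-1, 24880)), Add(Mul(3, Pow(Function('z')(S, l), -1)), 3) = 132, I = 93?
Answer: Add(Rational(-118895, 5917359289), Mul(Rational(-1, 35504155734), Pow(3858046, Rational(1, 2)))) ≈ -2.0148e-5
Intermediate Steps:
Function('z')(S, l) = Rational(1, 43) (Function('z')(S, l) = Mul(3, Pow(Add(-3, 132), -1)) = Mul(3, Pow(129, -1)) = Mul(3, Rational(1, 129)) = Rational(1, 43))
X = -49770 (X = Add(-24890, -24880) = -49770)
T = Mul(Rational(3, 43), Pow(3858046, Rational(1, 2))) (T = Pow(Add(18779, Rational(1, 43)), Rational(1, 2)) = Pow(Rational(807498, 43), Rational(1, 2)) = Mul(Rational(3, 43), Pow(3858046, Rational(1, 2))) ≈ 137.04)
Pow(Add(T, X), -1) = Pow(Add(Mul(Rational(3, 43), Pow(3858046, Rational(1, 2))), -49770), -1) = Pow(Add(-49770, Mul(Rational(3, 43), Pow(3858046, Rational(1, 2)))), -1)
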